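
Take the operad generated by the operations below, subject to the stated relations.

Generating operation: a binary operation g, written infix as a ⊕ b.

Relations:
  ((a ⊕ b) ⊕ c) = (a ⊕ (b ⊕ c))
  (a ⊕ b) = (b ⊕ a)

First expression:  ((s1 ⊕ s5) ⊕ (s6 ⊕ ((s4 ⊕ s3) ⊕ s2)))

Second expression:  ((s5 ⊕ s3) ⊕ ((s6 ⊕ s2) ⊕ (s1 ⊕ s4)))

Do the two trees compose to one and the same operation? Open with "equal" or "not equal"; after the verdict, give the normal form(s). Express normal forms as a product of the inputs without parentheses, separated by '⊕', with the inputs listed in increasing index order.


The first expression, normalized: s1 ⊕ s2 ⊕ s3 ⊕ s4 ⊕ s5 ⊕ s6
The second expression, normalized: s1 ⊕ s2 ⊕ s3 ⊕ s4 ⊕ s5 ⊕ s6
The normal forms match — equal.

equal; the common form is s1 ⊕ s2 ⊕ s3 ⊕ s4 ⊕ s5 ⊕ s6


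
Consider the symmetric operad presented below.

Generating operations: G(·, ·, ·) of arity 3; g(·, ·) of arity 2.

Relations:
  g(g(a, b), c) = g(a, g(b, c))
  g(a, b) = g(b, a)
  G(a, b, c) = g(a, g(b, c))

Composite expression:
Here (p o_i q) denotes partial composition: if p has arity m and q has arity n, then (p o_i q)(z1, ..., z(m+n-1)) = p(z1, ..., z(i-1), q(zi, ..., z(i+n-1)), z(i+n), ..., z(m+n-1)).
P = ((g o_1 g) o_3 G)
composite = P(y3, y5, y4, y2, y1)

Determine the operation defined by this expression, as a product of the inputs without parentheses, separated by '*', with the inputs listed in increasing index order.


Reordering under g is free, so list the y-inputs canonically.
g(y3, y5) spells out as y3 * y5
G(y4, y2, y1) spells out as y4 * y2 * y1
g(g(y3, y5), G(y4, y2, y1)) spells out as y3 * y5 * y4 * y2 * y1
commutativity sorts the factors: y1 * y2 * y3 * y4 * y5

y1 * y2 * y3 * y4 * y5


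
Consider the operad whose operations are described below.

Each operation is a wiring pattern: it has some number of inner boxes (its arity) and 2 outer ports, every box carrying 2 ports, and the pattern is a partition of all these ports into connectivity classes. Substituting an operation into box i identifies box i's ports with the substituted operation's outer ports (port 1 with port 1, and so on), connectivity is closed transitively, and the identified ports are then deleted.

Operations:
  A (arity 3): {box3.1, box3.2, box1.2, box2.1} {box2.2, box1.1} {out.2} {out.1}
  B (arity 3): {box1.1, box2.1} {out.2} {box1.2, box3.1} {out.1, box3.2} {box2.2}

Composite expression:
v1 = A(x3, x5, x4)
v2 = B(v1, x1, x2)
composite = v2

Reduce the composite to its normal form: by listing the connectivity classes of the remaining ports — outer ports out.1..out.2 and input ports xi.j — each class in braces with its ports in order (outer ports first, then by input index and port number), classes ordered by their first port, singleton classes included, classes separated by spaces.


{out.1, x2.2} {out.2} {x1.1} {x1.2} {x2.1} {x3.1, x5.2} {x3.2, x4.1, x4.2, x5.1}


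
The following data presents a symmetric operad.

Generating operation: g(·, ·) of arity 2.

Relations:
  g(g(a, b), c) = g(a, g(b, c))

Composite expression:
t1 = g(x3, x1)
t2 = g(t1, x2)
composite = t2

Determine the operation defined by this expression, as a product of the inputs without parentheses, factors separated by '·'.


x3 · x1 · x2

All parenthesizations of g agree; list the x-inputs left to right.
g(x3, x1) flattens to x3 · x1
g(g(x3, x1), x2) flattens to x3 · x1 · x2


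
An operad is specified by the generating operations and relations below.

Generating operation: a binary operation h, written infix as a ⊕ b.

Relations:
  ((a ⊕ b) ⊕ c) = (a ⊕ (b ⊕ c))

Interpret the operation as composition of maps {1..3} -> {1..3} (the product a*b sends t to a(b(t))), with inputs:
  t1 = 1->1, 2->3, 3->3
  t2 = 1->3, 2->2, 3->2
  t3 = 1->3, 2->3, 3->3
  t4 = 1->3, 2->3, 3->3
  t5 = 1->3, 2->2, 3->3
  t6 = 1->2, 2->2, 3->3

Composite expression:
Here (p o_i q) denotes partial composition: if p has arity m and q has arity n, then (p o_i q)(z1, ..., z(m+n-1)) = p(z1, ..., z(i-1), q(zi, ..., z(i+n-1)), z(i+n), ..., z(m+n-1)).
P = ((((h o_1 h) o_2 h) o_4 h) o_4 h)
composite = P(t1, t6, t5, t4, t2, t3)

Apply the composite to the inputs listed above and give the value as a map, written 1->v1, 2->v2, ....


1->3, 2->3, 3->3


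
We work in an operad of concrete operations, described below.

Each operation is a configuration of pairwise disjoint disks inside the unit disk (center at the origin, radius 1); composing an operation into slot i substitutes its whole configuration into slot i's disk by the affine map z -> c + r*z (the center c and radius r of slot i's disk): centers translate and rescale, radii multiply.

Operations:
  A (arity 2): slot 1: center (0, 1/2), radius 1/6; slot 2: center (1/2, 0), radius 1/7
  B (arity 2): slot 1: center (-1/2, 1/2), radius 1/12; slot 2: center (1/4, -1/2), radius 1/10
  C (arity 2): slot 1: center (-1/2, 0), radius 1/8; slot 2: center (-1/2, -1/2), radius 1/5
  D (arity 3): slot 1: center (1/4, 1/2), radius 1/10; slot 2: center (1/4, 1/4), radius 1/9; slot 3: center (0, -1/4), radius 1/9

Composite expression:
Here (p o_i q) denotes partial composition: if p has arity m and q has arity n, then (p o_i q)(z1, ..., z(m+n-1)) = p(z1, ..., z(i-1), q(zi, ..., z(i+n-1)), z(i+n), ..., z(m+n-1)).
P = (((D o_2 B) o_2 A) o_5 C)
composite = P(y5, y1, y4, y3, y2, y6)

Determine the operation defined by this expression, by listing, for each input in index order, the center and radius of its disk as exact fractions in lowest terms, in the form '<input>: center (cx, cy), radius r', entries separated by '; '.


y1: center (7/36, 67/216), radius 1/648; y2: center (-1/18, -1/4), radius 1/72; y3: center (5/18, 7/36), radius 1/90; y4: center (43/216, 11/36), radius 1/756; y5: center (1/4, 1/2), radius 1/10; y6: center (-1/18, -11/36), radius 1/45

Nesting under D composes maps z -> c + r*z down each y-path.
y5: after 1 affine step, its disk has center (1/4, 1/2), radius 1/10
y1: after 3 affine steps, its disk has center (7/36, 67/216), radius 1/648
y4: after 3 affine steps, its disk has center (43/216, 11/36), radius 1/756
y3: after 2 affine steps, its disk has center (5/18, 7/36), radius 1/90
y2: after 2 affine steps, its disk has center (-1/18, -1/4), radius 1/72
y6: after 2 affine steps, its disk has center (-1/18, -11/36), radius 1/45


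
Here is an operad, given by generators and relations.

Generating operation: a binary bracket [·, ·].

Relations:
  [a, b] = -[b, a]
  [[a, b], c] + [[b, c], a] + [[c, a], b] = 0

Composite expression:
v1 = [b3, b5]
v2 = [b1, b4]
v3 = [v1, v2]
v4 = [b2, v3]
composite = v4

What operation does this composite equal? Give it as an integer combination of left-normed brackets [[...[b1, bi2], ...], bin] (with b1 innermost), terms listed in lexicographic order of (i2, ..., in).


Skip Jacobi rewriting: expand, keep b1-initial words, read off terms.
Composite bracket: [b2, [[b3, b5], [b1, b4]]]
The bracket unfolds into 16 signed words via [a, b] = ab - ba (2^4 = 16).
Only words starting with b1 matter:
  sign of b1b4b3b5b2 is +1, so it contributes +[[[[b1, b4], b3], b5], b2]
  sign of b1b4b5b3b2 is -1, so it contributes -[[[[b1, b4], b5], b3], b2]

[[[[b1, b4], b3], b5], b2] - [[[[b1, b4], b5], b3], b2]


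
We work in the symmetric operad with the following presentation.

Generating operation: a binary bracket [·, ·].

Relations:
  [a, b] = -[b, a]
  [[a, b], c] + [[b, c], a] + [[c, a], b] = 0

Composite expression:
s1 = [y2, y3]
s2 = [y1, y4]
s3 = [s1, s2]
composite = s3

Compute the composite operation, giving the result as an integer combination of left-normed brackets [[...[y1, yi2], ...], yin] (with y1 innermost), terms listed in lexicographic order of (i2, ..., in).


-[[[y1, y4], y2], y3] + [[[y1, y4], y3], y2]

Expand each bracket as ab - ba; the y1-initial words give the coefficients.
Composite bracket: [[y2, y3], [y1, y4]]
Applying ab - ba throughout gives 8 signed words (2^3 = 8).
Words beginning with y1 determine it all:
  the word y1y4y2y3 carries sign -1 and contributes -[[[y1, y4], y2], y3]
  the word y1y4y3y2 carries sign +1 and contributes +[[[y1, y4], y3], y2]


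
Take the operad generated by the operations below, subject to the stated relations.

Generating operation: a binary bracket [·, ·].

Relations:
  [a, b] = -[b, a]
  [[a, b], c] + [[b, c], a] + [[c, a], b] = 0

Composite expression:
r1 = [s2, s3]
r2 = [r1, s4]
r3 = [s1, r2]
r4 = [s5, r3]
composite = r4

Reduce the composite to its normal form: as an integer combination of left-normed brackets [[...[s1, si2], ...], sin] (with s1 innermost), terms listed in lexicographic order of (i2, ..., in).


-[[[[s1, s2], s3], s4], s5] + [[[[s1, s3], s2], s4], s5] + [[[[s1, s4], s2], s3], s5] - [[[[s1, s4], s3], s2], s5]

In the tensor algebra, words opening s1 carry the s1-anchored form.
Composite bracket: [s5, [s1, [[s2, s3], s4]]]
Expanding via [a, b] = ab - ba: 16 signed words (2^4 = 16).
Keep just the words that open with s1:
  sign of s1s2s3s4s5 is -1, so it contributes -[[[[s1, s2], s3], s4], s5]
  sign of s1s3s2s4s5 is +1, so it contributes +[[[[s1, s3], s2], s4], s5]
  sign of s1s4s2s3s5 is +1, so it contributes +[[[[s1, s4], s2], s3], s5]
  sign of s1s4s3s2s5 is -1, so it contributes -[[[[s1, s4], s3], s2], s5]


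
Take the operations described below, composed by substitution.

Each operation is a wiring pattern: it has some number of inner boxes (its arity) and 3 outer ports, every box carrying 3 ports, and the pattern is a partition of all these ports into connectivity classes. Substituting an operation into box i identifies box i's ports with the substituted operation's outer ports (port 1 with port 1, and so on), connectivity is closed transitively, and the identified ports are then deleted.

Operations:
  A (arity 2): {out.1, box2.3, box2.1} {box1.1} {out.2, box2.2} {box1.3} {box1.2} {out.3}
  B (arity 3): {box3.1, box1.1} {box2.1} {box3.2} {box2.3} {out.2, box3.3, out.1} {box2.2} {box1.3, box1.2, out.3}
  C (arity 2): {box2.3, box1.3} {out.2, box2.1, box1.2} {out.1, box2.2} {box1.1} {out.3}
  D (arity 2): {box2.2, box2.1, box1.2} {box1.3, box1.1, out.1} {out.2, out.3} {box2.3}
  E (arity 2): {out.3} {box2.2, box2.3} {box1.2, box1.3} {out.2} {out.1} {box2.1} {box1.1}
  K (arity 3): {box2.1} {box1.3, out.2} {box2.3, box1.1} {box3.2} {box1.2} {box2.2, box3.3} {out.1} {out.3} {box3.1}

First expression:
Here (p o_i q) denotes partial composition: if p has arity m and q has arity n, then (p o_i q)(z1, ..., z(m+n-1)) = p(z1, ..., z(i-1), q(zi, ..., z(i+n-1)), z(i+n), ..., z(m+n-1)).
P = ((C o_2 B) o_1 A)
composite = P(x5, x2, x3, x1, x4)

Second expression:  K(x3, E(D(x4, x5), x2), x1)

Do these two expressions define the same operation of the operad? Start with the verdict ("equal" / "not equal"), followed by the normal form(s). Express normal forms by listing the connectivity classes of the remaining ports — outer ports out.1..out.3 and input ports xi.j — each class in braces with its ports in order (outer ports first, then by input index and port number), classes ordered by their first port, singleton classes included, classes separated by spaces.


not equal; the first gives {out.1, out.2, x2.2, x4.3} {out.3} {x1.1} {x1.2} {x1.3} {x2.1, x2.3} {x3.1, x4.1} {x3.2, x3.3} {x4.2} {x5.1} {x5.2} {x5.3} and the second {out.1} {out.2, x3.3} {out.3} {x1.1} {x1.2} {x1.3} {x2.1} {x2.2, x2.3} {x3.1} {x3.2} {x4.1, x4.3} {x4.2, x5.1, x5.2} {x5.3}

Reducing the first expression gives {out.1, out.2, x2.2, x4.3} {out.3} {x1.1} {x1.2} {x1.3} {x2.1, x2.3} {x3.1, x4.1} {x3.2, x3.3} {x4.2} {x5.1} {x5.2} {x5.3}
Reducing the second expression gives {out.1} {out.2, x3.3} {out.3} {x1.1} {x1.2} {x1.3} {x2.1} {x2.2, x2.3} {x3.1} {x3.2} {x4.1, x4.3} {x4.2, x5.1, x5.2} {x5.3}
No match — not equal.


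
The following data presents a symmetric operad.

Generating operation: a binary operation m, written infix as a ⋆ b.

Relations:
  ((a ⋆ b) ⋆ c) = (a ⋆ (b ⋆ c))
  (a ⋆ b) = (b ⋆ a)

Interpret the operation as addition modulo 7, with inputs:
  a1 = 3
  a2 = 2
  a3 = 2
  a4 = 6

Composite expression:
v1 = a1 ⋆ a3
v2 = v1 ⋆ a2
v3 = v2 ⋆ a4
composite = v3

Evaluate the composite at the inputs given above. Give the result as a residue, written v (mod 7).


6 (mod 7)

(a1 ⋆ a3) = 5
((a1 ⋆ a3) ⋆ a2) = 0
(((a1 ⋆ a3) ⋆ a2) ⋆ a4) = 6


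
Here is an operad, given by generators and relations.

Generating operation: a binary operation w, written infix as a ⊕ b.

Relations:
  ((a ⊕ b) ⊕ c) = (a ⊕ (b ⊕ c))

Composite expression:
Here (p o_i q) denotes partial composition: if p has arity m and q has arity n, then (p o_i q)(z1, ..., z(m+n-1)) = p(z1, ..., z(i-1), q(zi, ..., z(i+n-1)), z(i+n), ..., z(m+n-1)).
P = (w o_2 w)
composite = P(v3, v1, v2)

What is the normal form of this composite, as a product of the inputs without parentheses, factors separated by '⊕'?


v3 ⊕ v1 ⊕ v2

Associativity of w dissolves the nesting; only the v-input order survives.
(v1 ⊕ v2) spells out as v1 ⊕ v2
(v3 ⊕ (v1 ⊕ v2)) spells out as v3 ⊕ v1 ⊕ v2


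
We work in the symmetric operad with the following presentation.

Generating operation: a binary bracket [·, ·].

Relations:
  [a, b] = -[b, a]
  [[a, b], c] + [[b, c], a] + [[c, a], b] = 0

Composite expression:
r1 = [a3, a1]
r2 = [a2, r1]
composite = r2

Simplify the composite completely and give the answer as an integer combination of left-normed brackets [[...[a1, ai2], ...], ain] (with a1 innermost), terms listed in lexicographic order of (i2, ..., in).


[[a1, a3], a2]

Antisymmetry and Jacobi reduce to a1-anchored left-normed brackets.
Composite bracket: [a2, [a3, a1]]
Applying ab - ba throughout gives 4 signed words (2^2 = 4).
Keep just the words that open with a1:
  sign of a1a3a2 is +1, so it contributes +[[a1, a3], a2]


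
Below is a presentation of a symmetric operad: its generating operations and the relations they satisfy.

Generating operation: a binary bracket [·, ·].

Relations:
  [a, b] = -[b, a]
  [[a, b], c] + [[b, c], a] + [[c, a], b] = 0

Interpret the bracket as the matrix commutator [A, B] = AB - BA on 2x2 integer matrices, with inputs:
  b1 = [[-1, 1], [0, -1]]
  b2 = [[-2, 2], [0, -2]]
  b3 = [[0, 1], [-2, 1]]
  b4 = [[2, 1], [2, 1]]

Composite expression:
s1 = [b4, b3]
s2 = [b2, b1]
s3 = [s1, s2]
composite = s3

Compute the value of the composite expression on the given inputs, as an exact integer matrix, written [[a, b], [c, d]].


[[0, 0], [0, 0]]

[b4, b3] = [[-4, 2], [0, 4]]
[b2, b1] = [[0, 0], [0, 0]]
[[b4, b3], [b2, b1]] = [[0, 0], [0, 0]]


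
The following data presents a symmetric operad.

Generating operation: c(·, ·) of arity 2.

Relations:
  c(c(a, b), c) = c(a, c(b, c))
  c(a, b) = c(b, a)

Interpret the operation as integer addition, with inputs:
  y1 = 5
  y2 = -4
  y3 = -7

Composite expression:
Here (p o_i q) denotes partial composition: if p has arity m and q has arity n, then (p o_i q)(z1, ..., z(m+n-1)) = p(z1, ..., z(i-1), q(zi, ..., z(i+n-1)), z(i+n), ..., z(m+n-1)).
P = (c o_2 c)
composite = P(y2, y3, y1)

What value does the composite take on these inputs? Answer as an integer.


-6

c(y3, y1) = -2
c(y2, c(y3, y1)) = -6


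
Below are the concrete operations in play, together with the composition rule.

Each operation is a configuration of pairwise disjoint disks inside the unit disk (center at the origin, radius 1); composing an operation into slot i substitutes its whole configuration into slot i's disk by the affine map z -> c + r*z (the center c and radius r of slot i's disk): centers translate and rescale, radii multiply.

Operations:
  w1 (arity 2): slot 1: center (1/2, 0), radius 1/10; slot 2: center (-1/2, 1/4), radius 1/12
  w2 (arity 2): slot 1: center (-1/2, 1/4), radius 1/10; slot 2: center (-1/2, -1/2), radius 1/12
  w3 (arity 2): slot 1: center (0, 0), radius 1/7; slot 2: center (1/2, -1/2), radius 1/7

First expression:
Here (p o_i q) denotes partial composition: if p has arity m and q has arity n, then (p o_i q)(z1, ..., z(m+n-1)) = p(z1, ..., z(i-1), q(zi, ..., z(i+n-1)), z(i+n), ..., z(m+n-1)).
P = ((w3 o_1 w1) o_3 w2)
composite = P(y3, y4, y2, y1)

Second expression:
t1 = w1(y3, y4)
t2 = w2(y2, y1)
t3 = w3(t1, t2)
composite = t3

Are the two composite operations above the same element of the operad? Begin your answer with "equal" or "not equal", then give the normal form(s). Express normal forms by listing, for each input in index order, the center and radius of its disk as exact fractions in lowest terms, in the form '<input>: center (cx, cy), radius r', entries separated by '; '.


equal; the common form is y1: center (3/7, -4/7), radius 1/84; y2: center (3/7, -13/28), radius 1/70; y3: center (1/14, 0), radius 1/70; y4: center (-1/14, 1/28), radius 1/84

The first composite normalizes to y1: center (3/7, -4/7), radius 1/84; y2: center (3/7, -13/28), radius 1/70; y3: center (1/14, 0), radius 1/70; y4: center (-1/14, 1/28), radius 1/84
The second composite normalizes to y1: center (3/7, -4/7), radius 1/84; y2: center (3/7, -13/28), radius 1/70; y3: center (1/14, 0), radius 1/70; y4: center (-1/14, 1/28), radius 1/84
Identical normal forms: equal.


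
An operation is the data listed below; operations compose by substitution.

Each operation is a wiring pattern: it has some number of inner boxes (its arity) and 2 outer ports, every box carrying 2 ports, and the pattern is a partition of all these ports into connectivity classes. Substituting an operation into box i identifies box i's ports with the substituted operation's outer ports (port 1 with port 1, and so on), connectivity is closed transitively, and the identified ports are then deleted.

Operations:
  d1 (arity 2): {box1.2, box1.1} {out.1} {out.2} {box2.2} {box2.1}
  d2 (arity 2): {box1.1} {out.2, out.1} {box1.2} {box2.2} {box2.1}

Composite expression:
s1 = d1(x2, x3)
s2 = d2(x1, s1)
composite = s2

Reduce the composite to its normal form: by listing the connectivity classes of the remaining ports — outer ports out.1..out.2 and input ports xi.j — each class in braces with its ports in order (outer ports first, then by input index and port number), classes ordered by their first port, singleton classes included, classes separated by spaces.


Connectivity passes through glued d2-boundaries; trace each wire chain.
the subtree at d1 composes to {out.1} {out.2} {x2.1, x2.2} {x3.1} {x3.2} on (x2, x3); out.j = own outer ports
the subtree at d2 composes to {out.1, out.2} {x1.1} {x1.2} {x2.1, x2.2} {x3.1} {x3.2} on (x1, x2, x3); out.j = own outer ports

{out.1, out.2} {x1.1} {x1.2} {x2.1, x2.2} {x3.1} {x3.2}


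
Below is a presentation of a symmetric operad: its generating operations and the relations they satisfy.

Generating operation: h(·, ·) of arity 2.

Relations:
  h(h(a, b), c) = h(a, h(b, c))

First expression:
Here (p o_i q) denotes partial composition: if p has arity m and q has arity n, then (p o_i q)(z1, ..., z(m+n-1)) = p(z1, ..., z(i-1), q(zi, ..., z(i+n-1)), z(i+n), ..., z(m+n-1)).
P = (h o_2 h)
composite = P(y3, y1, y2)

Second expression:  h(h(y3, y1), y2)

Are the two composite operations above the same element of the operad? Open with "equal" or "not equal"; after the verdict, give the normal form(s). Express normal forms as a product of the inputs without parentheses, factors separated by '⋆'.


equal: each reduces to y3 ⋆ y1 ⋆ y2


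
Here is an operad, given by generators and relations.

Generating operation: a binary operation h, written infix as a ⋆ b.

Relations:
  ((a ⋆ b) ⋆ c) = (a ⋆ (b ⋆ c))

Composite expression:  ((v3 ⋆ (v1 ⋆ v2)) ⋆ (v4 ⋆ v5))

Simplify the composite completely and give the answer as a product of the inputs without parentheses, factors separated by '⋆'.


v3 ⋆ v1 ⋆ v2 ⋆ v4 ⋆ v5


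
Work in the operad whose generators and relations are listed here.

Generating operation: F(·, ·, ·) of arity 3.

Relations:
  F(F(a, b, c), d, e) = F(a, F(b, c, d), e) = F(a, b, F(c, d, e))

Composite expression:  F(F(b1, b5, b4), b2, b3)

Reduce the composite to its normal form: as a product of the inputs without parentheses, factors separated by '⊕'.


b1 ⊕ b5 ⊕ b4 ⊕ b2 ⊕ b3

Key point: F is associative — brackets drop, the b-order remains.
F(b1, b5, b4) linearizes to b1 ⊕ b5 ⊕ b4
F(F(b1, b5, b4), b2, b3) linearizes to b1 ⊕ b5 ⊕ b4 ⊕ b2 ⊕ b3


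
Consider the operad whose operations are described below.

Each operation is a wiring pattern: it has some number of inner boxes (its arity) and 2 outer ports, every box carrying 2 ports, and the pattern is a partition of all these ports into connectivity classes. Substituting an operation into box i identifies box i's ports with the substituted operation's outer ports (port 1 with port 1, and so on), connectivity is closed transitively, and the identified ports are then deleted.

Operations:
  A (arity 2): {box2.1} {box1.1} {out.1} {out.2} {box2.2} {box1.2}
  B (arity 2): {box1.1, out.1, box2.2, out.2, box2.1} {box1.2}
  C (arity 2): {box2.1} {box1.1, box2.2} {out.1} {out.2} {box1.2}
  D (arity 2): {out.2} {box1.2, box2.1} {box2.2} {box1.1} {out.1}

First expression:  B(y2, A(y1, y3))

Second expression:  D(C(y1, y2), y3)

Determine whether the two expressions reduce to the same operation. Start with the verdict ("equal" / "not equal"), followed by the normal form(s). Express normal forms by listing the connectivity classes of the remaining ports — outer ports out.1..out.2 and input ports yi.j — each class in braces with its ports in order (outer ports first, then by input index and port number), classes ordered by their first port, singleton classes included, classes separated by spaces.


not equal; the first gives {out.1, out.2, y2.1} {y1.1} {y1.2} {y2.2} {y3.1} {y3.2} and the second {out.1} {out.2} {y1.1, y2.2} {y1.2} {y2.1} {y3.1} {y3.2}


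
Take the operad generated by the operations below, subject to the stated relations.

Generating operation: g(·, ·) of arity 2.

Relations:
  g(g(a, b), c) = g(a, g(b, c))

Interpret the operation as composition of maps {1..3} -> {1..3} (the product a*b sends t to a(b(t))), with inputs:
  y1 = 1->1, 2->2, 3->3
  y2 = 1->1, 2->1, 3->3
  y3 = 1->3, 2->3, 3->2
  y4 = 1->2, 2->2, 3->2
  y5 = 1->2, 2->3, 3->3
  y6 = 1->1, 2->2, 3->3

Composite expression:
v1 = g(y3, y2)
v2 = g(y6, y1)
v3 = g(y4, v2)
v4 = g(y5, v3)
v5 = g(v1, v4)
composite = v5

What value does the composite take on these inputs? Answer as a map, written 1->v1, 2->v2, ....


g(y3, y2) = 1->3, 2->3, 3->2
g(y6, y1) = 1->1, 2->2, 3->3
g(y4, g(y6, y1)) = 1->2, 2->2, 3->2
g(y5, g(y4, g(y6, y1))) = 1->3, 2->3, 3->3
g(g(y3, y2), g(y5, g(y4, g(y6, y1)))) = 1->2, 2->2, 3->2

1->2, 2->2, 3->2


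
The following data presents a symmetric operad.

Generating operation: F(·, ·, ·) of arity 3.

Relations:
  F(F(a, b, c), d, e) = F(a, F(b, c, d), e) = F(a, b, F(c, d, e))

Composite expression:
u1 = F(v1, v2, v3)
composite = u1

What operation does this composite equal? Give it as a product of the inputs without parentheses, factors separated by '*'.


v1 * v2 * v3

Key point: F is associative — brackets drop, the v-order remains.
F(v1, v2, v3) linearizes to v1 * v2 * v3


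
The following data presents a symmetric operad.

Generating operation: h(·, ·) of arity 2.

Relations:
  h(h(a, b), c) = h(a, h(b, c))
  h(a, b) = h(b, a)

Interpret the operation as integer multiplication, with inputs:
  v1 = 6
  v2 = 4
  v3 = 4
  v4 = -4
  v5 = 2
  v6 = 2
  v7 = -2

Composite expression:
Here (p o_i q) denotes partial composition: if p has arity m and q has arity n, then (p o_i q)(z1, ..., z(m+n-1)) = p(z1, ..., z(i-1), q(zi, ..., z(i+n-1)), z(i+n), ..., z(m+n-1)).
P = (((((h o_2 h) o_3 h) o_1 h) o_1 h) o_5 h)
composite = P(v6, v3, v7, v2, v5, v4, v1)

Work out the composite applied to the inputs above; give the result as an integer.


3072


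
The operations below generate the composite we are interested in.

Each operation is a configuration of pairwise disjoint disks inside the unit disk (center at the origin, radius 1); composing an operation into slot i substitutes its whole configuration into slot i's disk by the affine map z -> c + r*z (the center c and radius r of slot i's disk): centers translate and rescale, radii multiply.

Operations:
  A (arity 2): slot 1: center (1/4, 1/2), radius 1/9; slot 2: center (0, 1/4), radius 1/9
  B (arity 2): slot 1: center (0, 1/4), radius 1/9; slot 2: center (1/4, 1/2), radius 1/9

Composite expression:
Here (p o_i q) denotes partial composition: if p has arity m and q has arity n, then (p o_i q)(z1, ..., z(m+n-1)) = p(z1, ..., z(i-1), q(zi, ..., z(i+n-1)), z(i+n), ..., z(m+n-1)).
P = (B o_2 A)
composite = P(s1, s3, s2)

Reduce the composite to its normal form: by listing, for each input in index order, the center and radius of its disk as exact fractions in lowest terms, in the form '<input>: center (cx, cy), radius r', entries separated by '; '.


Only the slot chain above each s matters under B; compose those maps.
tracing s1 down its 1-map path: center (0, 1/4), radius 1/9
tracing s3 down its 2-map path: center (5/18, 5/9), radius 1/81
tracing s2 down its 2-map path: center (1/4, 19/36), radius 1/81

s1: center (0, 1/4), radius 1/9; s2: center (1/4, 19/36), radius 1/81; s3: center (5/18, 5/9), radius 1/81


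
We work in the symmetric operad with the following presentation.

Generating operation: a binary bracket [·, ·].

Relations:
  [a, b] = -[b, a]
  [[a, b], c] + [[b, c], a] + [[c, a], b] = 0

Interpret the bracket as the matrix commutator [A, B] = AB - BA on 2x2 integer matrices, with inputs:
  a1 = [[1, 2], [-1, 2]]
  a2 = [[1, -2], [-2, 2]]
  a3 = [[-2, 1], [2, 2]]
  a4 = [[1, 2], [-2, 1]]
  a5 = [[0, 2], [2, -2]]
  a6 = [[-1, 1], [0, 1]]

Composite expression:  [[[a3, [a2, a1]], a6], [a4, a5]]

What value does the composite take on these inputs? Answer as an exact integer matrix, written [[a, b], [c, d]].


[[-328, -192], [-1120, 328]]

[a2, a1] = [[6, -4], [1, -6]]
[a3, [a2, a1]] = [[9, 4], [28, -9]]
[[a3, [a2, a1]], a6] = [[-28, 26], [-56, 28]]
[a4, a5] = [[8, -4], [-4, -8]]
[[[a3, [a2, a1]], a6], [a4, a5]] = [[-328, -192], [-1120, 328]]


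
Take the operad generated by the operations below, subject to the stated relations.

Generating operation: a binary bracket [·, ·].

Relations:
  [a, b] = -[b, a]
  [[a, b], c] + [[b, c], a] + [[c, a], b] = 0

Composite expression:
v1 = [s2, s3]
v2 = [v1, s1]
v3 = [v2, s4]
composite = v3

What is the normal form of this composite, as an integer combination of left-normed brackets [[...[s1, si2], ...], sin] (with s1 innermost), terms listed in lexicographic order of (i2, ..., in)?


-[[[s1, s2], s3], s4] + [[[s1, s3], s2], s4]

Expand each bracket as ab - ba; the s1-initial words give the coefficients.
Composite bracket: [[[s2, s3], s1], s4]
The bracket unfolds into 8 signed words via [a, b] = ab - ba (2^3 = 8).
The s1-initial words carry the normal form:
  sign of s1s2s3s4 is -1, so it contributes -[[[s1, s2], s3], s4]
  sign of s1s3s2s4 is +1, so it contributes +[[[s1, s3], s2], s4]


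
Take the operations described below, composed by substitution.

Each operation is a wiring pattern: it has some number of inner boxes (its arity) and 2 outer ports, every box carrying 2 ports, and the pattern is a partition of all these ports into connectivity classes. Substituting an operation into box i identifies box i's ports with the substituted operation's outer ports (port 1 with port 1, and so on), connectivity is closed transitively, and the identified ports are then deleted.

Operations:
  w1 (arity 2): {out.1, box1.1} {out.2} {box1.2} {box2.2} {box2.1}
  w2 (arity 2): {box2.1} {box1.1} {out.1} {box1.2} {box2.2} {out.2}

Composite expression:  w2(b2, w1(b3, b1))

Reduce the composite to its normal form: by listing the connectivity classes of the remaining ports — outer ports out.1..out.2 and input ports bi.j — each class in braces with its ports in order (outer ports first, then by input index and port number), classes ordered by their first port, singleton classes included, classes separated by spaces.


{out.1} {out.2} {b1.1} {b1.2} {b2.1} {b2.2} {b3.1} {b3.2}

Substituting into w2 glues patterns; closure does the rest.
stage w1: inputs (b3, b1), connectivity {out.1, b3.1} {out.2} {b1.1} {b1.2} {b3.2}, out.j its boundary
stage w2: inputs (b2, b3, b1), connectivity {out.1} {out.2} {b1.1} {b1.2} {b2.1} {b2.2} {b3.1} {b3.2}, out.j its boundary


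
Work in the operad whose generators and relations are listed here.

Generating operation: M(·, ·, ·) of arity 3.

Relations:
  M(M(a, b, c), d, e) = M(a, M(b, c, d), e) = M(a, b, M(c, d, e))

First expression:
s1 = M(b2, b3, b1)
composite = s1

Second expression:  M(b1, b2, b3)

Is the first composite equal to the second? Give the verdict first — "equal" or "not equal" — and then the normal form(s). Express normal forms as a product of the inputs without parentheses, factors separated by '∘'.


not equal: they reduce to b2 ∘ b3 ∘ b1 and b1 ∘ b2 ∘ b3


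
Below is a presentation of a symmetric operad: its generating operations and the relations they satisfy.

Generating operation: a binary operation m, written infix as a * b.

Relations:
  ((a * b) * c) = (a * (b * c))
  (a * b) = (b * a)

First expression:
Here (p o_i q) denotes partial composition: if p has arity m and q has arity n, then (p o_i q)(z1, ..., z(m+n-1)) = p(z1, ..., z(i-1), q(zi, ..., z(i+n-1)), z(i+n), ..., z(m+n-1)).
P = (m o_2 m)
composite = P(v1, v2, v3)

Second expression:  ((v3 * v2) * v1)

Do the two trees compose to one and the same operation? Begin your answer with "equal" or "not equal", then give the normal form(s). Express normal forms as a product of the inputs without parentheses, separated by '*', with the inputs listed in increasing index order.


equal — both sides give v1 * v2 * v3

Normal form of the first expression: v1 * v2 * v3
Normal form of the second expression: v1 * v2 * v3
One common form — equal.


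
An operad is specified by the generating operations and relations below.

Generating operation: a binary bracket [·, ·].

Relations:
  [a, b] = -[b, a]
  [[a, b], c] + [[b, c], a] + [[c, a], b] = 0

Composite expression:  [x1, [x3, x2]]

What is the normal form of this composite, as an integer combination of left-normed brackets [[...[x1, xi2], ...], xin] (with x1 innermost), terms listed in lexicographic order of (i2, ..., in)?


In the tensor algebra, words opening x1 carry the x1-anchored form.
Composite bracket: [x1, [x3, x2]]
Expanding via [a, b] = ab - ba: 4 signed words (2^2 = 4).
Coefficients come from the x1-initial words:
  the word x1x2x3 carries sign -1 and contributes -[[x1, x2], x3]
  the word x1x3x2 carries sign +1 and contributes +[[x1, x3], x2]

-[[x1, x2], x3] + [[x1, x3], x2]


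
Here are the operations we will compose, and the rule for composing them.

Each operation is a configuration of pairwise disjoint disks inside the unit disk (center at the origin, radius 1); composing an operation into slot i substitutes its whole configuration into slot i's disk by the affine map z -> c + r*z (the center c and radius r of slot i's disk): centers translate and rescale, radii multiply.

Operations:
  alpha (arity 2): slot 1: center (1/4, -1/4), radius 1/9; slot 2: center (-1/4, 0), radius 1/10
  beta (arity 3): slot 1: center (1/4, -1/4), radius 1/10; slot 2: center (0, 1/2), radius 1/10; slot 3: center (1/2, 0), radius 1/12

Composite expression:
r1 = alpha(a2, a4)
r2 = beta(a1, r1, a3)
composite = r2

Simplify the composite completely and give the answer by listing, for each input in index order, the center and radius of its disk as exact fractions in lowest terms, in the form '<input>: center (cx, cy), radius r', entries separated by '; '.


Each a-disk chains the slot maps above it in beta; radii multiply.
a1: after 1 affine step, its disk has center (1/4, -1/4), radius 1/10
a2: after 2 affine steps, its disk has center (1/40, 19/40), radius 1/90
a4: after 2 affine steps, its disk has center (-1/40, 1/2), radius 1/100
a3: after 1 affine step, its disk has center (1/2, 0), radius 1/12

a1: center (1/4, -1/4), radius 1/10; a2: center (1/40, 19/40), radius 1/90; a3: center (1/2, 0), radius 1/12; a4: center (-1/40, 1/2), radius 1/100


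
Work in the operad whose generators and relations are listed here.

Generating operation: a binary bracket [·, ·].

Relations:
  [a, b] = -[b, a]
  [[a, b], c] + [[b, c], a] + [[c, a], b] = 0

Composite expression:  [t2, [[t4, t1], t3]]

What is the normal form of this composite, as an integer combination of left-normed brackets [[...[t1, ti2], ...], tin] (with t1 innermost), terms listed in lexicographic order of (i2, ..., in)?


A multilinear Lie element is pinned by t1-initial words (t1 innermost).
Composite bracket: [t2, [[t4, t1], t3]]
Full expansion: 8 signed words from ab - ba (2^3 = 8).
Keep just the words that open with t1:
  t1t4t3t2 (sign +1) contributes +[[[t1, t4], t3], t2]

[[[t1, t4], t3], t2]


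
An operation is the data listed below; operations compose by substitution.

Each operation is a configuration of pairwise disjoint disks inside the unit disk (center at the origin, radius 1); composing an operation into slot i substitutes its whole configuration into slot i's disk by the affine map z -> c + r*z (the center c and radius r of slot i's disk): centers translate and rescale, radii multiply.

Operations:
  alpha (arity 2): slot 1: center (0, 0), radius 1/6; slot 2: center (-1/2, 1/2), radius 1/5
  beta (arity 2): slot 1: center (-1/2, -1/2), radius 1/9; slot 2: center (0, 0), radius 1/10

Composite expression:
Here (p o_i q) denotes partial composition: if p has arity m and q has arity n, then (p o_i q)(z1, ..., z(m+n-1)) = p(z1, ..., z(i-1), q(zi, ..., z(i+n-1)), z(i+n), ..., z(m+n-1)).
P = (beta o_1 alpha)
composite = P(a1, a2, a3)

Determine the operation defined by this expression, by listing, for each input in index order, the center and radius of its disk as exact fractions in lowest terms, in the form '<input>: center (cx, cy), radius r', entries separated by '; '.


a1: center (-1/2, -1/2), radius 1/54; a2: center (-5/9, -4/9), radius 1/45; a3: center (0, 0), radius 1/10

Below beta, radii multiply path by path; the a-disk centers shift.
a1 passes through 2 substitutions, ending at center (-1/2, -1/2), radius 1/54
a2 passes through 2 substitutions, ending at center (-5/9, -4/9), radius 1/45
a3 passes through 1 substitution, ending at center (0, 0), radius 1/10


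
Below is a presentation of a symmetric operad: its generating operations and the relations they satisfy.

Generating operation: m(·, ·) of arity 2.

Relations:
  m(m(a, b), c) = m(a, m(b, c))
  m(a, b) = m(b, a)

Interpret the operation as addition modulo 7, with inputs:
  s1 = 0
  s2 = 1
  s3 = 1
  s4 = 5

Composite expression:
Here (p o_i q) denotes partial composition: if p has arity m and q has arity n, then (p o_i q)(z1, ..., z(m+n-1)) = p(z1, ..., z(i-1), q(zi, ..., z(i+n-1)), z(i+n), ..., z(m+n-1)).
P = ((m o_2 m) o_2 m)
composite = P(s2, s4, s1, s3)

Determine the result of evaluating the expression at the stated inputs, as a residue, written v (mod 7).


0 (mod 7)


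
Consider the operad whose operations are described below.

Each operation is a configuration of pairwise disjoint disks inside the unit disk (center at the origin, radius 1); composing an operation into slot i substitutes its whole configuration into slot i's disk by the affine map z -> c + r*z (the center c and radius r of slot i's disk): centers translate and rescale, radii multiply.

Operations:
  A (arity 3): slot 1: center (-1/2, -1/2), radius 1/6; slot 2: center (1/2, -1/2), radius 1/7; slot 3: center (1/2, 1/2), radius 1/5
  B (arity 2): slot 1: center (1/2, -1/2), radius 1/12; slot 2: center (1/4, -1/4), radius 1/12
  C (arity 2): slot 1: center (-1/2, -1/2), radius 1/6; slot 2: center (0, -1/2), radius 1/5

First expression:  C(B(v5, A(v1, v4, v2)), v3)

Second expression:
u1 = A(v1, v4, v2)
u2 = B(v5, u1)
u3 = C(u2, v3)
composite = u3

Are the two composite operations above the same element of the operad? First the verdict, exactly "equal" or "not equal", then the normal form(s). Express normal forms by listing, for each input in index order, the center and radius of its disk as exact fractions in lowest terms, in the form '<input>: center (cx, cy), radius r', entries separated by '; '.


equal: each reduces to v1: center (-67/144, -79/144), radius 1/432; v2: center (-65/144, -77/144), radius 1/360; v3: center (0, -1/2), radius 1/5; v4: center (-65/144, -79/144), radius 1/504; v5: center (-5/12, -7/12), radius 1/72

Normal form of the first expression: v1: center (-67/144, -79/144), radius 1/432; v2: center (-65/144, -77/144), radius 1/360; v3: center (0, -1/2), radius 1/5; v4: center (-65/144, -79/144), radius 1/504; v5: center (-5/12, -7/12), radius 1/72
Normal form of the second expression: v1: center (-67/144, -79/144), radius 1/432; v2: center (-65/144, -77/144), radius 1/360; v3: center (0, -1/2), radius 1/5; v4: center (-65/144, -79/144), radius 1/504; v5: center (-5/12, -7/12), radius 1/72
One common form — equal.


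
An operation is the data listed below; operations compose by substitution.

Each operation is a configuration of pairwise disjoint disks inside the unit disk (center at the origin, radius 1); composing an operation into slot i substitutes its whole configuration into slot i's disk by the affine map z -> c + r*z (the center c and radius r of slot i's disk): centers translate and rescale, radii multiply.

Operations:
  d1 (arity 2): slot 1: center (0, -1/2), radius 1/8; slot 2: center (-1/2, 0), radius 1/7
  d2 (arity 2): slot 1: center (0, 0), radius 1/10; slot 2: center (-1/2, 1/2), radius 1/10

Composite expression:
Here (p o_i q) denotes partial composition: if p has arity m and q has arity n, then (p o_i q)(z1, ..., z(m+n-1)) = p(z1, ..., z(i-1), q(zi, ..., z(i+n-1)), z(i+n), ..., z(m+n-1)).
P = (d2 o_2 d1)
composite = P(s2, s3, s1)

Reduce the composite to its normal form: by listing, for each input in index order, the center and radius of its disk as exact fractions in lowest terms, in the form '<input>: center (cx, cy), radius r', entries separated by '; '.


s1: center (-11/20, 1/2), radius 1/70; s2: center (0, 0), radius 1/10; s3: center (-1/2, 9/20), radius 1/80

Nesting under d2 composes maps z -> c + r*z down each s-path.
tracing s2 down its 1-map path: center (0, 0), radius 1/10
tracing s3 down its 2-map path: center (-1/2, 9/20), radius 1/80
tracing s1 down its 2-map path: center (-11/20, 1/2), radius 1/70


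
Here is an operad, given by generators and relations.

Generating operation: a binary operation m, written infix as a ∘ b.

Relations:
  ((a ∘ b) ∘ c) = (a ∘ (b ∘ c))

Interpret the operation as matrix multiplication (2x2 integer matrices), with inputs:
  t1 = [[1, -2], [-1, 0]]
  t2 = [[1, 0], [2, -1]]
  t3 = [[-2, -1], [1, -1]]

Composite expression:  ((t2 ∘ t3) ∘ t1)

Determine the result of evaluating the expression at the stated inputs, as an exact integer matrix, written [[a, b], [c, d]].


[[-1, 4], [-4, 10]]

(t2 ∘ t3) = [[-2, -1], [-5, -1]]
((t2 ∘ t3) ∘ t1) = [[-1, 4], [-4, 10]]


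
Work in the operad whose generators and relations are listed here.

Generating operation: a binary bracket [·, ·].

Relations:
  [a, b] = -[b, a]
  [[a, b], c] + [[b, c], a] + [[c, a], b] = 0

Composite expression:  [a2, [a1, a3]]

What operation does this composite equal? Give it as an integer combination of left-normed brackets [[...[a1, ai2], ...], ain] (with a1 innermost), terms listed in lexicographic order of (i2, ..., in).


Left-normed coefficients sit on the a1-initial expansion words.
Composite bracket: [a2, [a1, a3]]
Full expansion: 4 signed words from ab - ba (2^2 = 4).
Collect the words opening with a1:
  a1a3a2 appears with sign -1, giving the term -[[a1, a3], a2]

-[[a1, a3], a2]


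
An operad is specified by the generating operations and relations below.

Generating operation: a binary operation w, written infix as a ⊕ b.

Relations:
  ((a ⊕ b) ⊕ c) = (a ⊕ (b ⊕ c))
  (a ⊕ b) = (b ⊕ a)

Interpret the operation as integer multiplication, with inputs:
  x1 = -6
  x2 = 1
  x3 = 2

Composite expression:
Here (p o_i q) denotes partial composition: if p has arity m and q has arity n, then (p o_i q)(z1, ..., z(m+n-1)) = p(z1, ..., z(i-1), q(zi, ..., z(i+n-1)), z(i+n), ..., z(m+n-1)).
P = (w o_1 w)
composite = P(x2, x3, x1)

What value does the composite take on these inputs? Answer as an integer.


(x2 ⊕ x3) = 2
((x2 ⊕ x3) ⊕ x1) = -12

-12
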